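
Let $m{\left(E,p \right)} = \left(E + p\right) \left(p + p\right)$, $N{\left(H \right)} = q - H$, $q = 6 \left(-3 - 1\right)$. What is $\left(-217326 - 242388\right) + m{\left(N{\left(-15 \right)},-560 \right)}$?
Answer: $177566$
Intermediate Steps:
$q = -24$ ($q = 6 \left(-4\right) = -24$)
$N{\left(H \right)} = -24 - H$
$m{\left(E,p \right)} = 2 p \left(E + p\right)$ ($m{\left(E,p \right)} = \left(E + p\right) 2 p = 2 p \left(E + p\right)$)
$\left(-217326 - 242388\right) + m{\left(N{\left(-15 \right)},-560 \right)} = \left(-217326 - 242388\right) + 2 \left(-560\right) \left(\left(-24 - -15\right) - 560\right) = -459714 + 2 \left(-560\right) \left(\left(-24 + 15\right) - 560\right) = -459714 + 2 \left(-560\right) \left(-9 - 560\right) = -459714 + 2 \left(-560\right) \left(-569\right) = -459714 + 637280 = 177566$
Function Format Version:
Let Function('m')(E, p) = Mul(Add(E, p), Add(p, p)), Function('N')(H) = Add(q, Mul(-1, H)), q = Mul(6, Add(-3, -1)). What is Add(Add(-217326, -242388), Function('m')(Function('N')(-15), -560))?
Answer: 177566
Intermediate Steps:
q = -24 (q = Mul(6, -4) = -24)
Function('N')(H) = Add(-24, Mul(-1, H))
Function('m')(E, p) = Mul(2, p, Add(E, p)) (Function('m')(E, p) = Mul(Add(E, p), Mul(2, p)) = Mul(2, p, Add(E, p)))
Add(Add(-217326, -242388), Function('m')(Function('N')(-15), -560)) = Add(Add(-217326, -242388), Mul(2, -560, Add(Add(-24, Mul(-1, -15)), -560))) = Add(-459714, Mul(2, -560, Add(Add(-24, 15), -560))) = Add(-459714, Mul(2, -560, Add(-9, -560))) = Add(-459714, Mul(2, -560, -569)) = Add(-459714, 637280) = 177566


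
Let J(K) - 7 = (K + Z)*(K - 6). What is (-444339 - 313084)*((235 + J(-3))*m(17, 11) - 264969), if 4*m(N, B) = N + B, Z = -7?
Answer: 198933363835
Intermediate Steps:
m(N, B) = B/4 + N/4 (m(N, B) = (N + B)/4 = (B + N)/4 = B/4 + N/4)
J(K) = 7 + (-7 + K)*(-6 + K) (J(K) = 7 + (K - 7)*(K - 6) = 7 + (-7 + K)*(-6 + K))
(-444339 - 313084)*((235 + J(-3))*m(17, 11) - 264969) = (-444339 - 313084)*((235 + (49 + (-3)**2 - 13*(-3)))*((1/4)*11 + (1/4)*17) - 264969) = -757423*((235 + (49 + 9 + 39))*(11/4 + 17/4) - 264969) = -757423*((235 + 97)*7 - 264969) = -757423*(332*7 - 264969) = -757423*(2324 - 264969) = -757423*(-262645) = 198933363835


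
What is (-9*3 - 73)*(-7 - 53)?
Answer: 6000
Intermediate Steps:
(-9*3 - 73)*(-7 - 53) = (-27 - 73)*(-60) = -100*(-60) = 6000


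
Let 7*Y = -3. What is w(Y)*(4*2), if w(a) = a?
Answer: -24/7 ≈ -3.4286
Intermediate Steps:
Y = -3/7 (Y = (⅐)*(-3) = -3/7 ≈ -0.42857)
w(Y)*(4*2) = -12*2/7 = -3/7*8 = -24/7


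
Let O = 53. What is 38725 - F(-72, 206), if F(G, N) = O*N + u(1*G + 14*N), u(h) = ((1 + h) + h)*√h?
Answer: 27807 - 11250*√703 ≈ -2.7048e+5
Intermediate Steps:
u(h) = √h*(1 + 2*h) (u(h) = (1 + 2*h)*√h = √h*(1 + 2*h))
F(G, N) = 53*N + √(G + 14*N)*(1 + 2*G + 28*N) (F(G, N) = 53*N + √(1*G + 14*N)*(1 + 2*(1*G + 14*N)) = 53*N + √(G + 14*N)*(1 + 2*(G + 14*N)) = 53*N + √(G + 14*N)*(1 + (2*G + 28*N)) = 53*N + √(G + 14*N)*(1 + 2*G + 28*N))
38725 - F(-72, 206) = 38725 - (53*206 + √(-72 + 14*206)*(1 + 2*(-72) + 28*206)) = 38725 - (10918 + √(-72 + 2884)*(1 - 144 + 5768)) = 38725 - (10918 + √2812*5625) = 38725 - (10918 + (2*√703)*5625) = 38725 - (10918 + 11250*√703) = 38725 + (-10918 - 11250*√703) = 27807 - 11250*√703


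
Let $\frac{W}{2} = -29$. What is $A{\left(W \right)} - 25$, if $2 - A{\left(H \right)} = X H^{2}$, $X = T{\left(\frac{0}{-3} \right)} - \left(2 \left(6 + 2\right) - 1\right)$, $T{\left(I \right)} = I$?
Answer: $50437$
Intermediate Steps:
$W = -58$ ($W = 2 \left(-29\right) = -58$)
$X = -15$ ($X = \frac{0}{-3} - \left(2 \left(6 + 2\right) - 1\right) = 0 \left(- \frac{1}{3}\right) - \left(2 \cdot 8 - 1\right) = 0 - \left(16 - 1\right) = 0 - 15 = -15$)
$A{\left(H \right)} = 2 + 15 H^{2}$ ($A{\left(H \right)} = 2 - - 15 H^{2} = 2 + 15 H^{2}$)
$A{\left(W \right)} - 25 = \left(2 + 15 \left(-58\right)^{2}\right) - 25 = \left(2 + 15 \cdot 3364\right) - 25 = \left(2 + 50460\right) - 25 = 50462 - 25 = 50437$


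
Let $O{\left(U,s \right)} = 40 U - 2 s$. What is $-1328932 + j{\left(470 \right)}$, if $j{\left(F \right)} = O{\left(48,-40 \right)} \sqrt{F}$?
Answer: $-1328932 + 2000 \sqrt{470} \approx -1.2856 \cdot 10^{6}$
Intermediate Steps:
$O{\left(U,s \right)} = - 2 s + 40 U$
$j{\left(F \right)} = 2000 \sqrt{F}$ ($j{\left(F \right)} = \left(\left(-2\right) \left(-40\right) + 40 \cdot 48\right) \sqrt{F} = \left(80 + 1920\right) \sqrt{F} = 2000 \sqrt{F}$)
$-1328932 + j{\left(470 \right)} = -1328932 + 2000 \sqrt{470}$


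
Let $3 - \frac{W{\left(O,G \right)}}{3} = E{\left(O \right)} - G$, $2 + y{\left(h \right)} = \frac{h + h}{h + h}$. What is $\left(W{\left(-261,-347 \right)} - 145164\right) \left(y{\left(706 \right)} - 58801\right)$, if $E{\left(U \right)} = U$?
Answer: $8550575226$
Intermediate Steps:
$y{\left(h \right)} = -1$ ($y{\left(h \right)} = -2 + \frac{h + h}{h + h} = -2 + \frac{2 h}{2 h} = -2 + 2 h \frac{1}{2 h} = -2 + 1 = -1$)
$W{\left(O,G \right)} = 9 - 3 O + 3 G$ ($W{\left(O,G \right)} = 9 - 3 \left(O - G\right) = 9 + \left(- 3 O + 3 G\right) = 9 - 3 O + 3 G$)
$\left(W{\left(-261,-347 \right)} - 145164\right) \left(y{\left(706 \right)} - 58801\right) = \left(\left(9 - -783 + 3 \left(-347\right)\right) - 145164\right) \left(-1 - 58801\right) = \left(\left(9 + 783 - 1041\right) - 145164\right) \left(-58802\right) = \left(-249 - 145164\right) \left(-58802\right) = \left(-145413\right) \left(-58802\right) = 8550575226$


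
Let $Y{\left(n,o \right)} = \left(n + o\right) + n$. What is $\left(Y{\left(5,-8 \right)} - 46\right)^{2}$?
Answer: $1936$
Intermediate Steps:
$Y{\left(n,o \right)} = o + 2 n$
$\left(Y{\left(5,-8 \right)} - 46\right)^{2} = \left(\left(-8 + 2 \cdot 5\right) - 46\right)^{2} = \left(\left(-8 + 10\right) - 46\right)^{2} = \left(2 - 46\right)^{2} = \left(-44\right)^{2} = 1936$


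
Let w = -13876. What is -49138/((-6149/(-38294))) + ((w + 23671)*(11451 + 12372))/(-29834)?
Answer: -57573202831513/183449266 ≈ -3.1384e+5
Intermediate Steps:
-49138/((-6149/(-38294))) + ((w + 23671)*(11451 + 12372))/(-29834) = -49138/((-6149/(-38294))) + ((-13876 + 23671)*(11451 + 12372))/(-29834) = -49138/((-6149*(-1/38294))) + (9795*23823)*(-1/29834) = -49138/6149/38294 + 233346285*(-1/29834) = -49138*38294/6149 - 233346285/29834 = -1881690572/6149 - 233346285/29834 = -57573202831513/183449266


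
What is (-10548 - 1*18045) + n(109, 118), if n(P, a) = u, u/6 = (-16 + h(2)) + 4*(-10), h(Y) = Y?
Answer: -28917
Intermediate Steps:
u = -324 (u = 6*((-16 + 2) + 4*(-10)) = 6*(-14 - 40) = 6*(-54) = -324)
n(P, a) = -324
(-10548 - 1*18045) + n(109, 118) = (-10548 - 1*18045) - 324 = (-10548 - 18045) - 324 = -28593 - 324 = -28917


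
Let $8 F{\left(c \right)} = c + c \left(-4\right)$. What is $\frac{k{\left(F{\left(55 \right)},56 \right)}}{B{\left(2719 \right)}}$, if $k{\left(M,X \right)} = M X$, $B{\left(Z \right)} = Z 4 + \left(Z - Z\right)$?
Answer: $- \frac{1155}{10876} \approx -0.1062$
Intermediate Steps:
$F{\left(c \right)} = - \frac{3 c}{8}$ ($F{\left(c \right)} = \frac{c + c \left(-4\right)}{8} = \frac{c - 4 c}{8} = \frac{\left(-3\right) c}{8} = - \frac{3 c}{8}$)
$B{\left(Z \right)} = 4 Z$ ($B{\left(Z \right)} = 4 Z + 0 = 4 Z$)
$\frac{k{\left(F{\left(55 \right)},56 \right)}}{B{\left(2719 \right)}} = \frac{\left(- \frac{3}{8}\right) 55 \cdot 56}{4 \cdot 2719} = \frac{\left(- \frac{165}{8}\right) 56}{10876} = \left(-1155\right) \frac{1}{10876} = - \frac{1155}{10876}$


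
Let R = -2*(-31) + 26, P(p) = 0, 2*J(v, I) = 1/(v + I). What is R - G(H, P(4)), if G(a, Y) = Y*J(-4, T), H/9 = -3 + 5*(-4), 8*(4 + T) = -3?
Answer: 88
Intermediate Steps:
T = -35/8 (T = -4 + (1/8)*(-3) = -4 - 3/8 = -35/8 ≈ -4.3750)
J(v, I) = 1/(2*(I + v)) (J(v, I) = 1/(2*(v + I)) = 1/(2*(I + v)))
H = -207 (H = 9*(-3 + 5*(-4)) = 9*(-3 - 20) = 9*(-23) = -207)
G(a, Y) = -4*Y/67 (G(a, Y) = Y*(1/(2*(-35/8 - 4))) = Y*(1/(2*(-67/8))) = Y*((1/2)*(-8/67)) = Y*(-4/67) = -4*Y/67)
R = 88 (R = 62 + 26 = 88)
R - G(H, P(4)) = 88 - (-4)*0/67 = 88 - 1*0 = 88 + 0 = 88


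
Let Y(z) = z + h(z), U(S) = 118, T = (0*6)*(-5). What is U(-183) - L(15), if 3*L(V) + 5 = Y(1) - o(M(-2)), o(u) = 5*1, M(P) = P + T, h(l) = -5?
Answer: 368/3 ≈ 122.67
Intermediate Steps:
T = 0 (T = 0*(-5) = 0)
M(P) = P (M(P) = P + 0 = P)
Y(z) = -5 + z (Y(z) = z - 5 = -5 + z)
o(u) = 5
L(V) = -14/3 (L(V) = -5/3 + ((-5 + 1) - 1*5)/3 = -5/3 + (-4 - 5)/3 = -5/3 + (⅓)*(-9) = -5/3 - 3 = -14/3)
U(-183) - L(15) = 118 - 1*(-14/3) = 118 + 14/3 = 368/3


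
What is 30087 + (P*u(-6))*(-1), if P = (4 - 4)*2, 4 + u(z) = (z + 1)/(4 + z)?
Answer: 30087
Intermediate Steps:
u(z) = -4 + (1 + z)/(4 + z) (u(z) = -4 + (z + 1)/(4 + z) = -4 + (1 + z)/(4 + z))
P = 0 (P = 0*2 = 0)
30087 + (P*u(-6))*(-1) = 30087 + (0*(3*(-5 - 1*(-6))/(4 - 6)))*(-1) = 30087 + (0*(3*(-5 + 6)/(-2)))*(-1) = 30087 + (0*(3*(-½)*1))*(-1) = 30087 + (0*(-3/2))*(-1) = 30087 + 0*(-1) = 30087 + 0 = 30087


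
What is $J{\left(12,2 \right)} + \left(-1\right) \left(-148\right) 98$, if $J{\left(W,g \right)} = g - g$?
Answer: $14504$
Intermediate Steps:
$J{\left(W,g \right)} = 0$
$J{\left(12,2 \right)} + \left(-1\right) \left(-148\right) 98 = 0 + \left(-1\right) \left(-148\right) 98 = 0 + 148 \cdot 98 = 0 + 14504 = 14504$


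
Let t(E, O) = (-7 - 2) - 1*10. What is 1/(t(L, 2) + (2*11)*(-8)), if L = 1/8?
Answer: -1/195 ≈ -0.0051282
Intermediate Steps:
L = ⅛ ≈ 0.12500
t(E, O) = -19 (t(E, O) = -9 - 10 = -19)
1/(t(L, 2) + (2*11)*(-8)) = 1/(-19 + (2*11)*(-8)) = 1/(-19 + 22*(-8)) = 1/(-19 - 176) = 1/(-195) = -1/195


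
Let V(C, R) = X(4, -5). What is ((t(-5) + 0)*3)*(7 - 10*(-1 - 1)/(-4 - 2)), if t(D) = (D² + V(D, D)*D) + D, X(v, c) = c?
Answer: 495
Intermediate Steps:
V(C, R) = -5
t(D) = D² - 4*D (t(D) = (D² - 5*D) + D = D² - 4*D)
((t(-5) + 0)*3)*(7 - 10*(-1 - 1)/(-4 - 2)) = ((-5*(-4 - 5) + 0)*3)*(7 - 10*(-1 - 1)/(-4 - 2)) = ((-5*(-9) + 0)*3)*(7 - (-20)/(-6)) = ((45 + 0)*3)*(7 - (-20)*(-1)/6) = (45*3)*(7 - 10*⅓) = 135*(7 - 10/3) = 135*(11/3) = 495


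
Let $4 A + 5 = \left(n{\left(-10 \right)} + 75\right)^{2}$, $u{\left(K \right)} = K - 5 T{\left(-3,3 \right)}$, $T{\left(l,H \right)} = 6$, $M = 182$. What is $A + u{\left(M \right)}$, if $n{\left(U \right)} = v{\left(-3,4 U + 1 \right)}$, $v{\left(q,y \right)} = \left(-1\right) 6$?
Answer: $1341$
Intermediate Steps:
$u{\left(K \right)} = -30 + K$ ($u{\left(K \right)} = K - 30 = -30 + K$)
$v{\left(q,y \right)} = -6$
$n{\left(U \right)} = -6$
$A = 1189$ ($A = - \frac{5}{4} + \frac{\left(-6 + 75\right)^{2}}{4} = - \frac{5}{4} + \frac{69^{2}}{4} = - \frac{5}{4} + \frac{1}{4} \cdot 4761 = - \frac{5}{4} + \frac{4761}{4} = 1189$)
$A + u{\left(M \right)} = 1189 + \left(-30 + 182\right) = 1189 + 152 = 1341$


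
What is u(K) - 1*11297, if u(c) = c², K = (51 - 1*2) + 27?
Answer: -5521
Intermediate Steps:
K = 76 (K = (51 - 2) + 27 = 49 + 27 = 76)
u(K) - 1*11297 = 76² - 1*11297 = 5776 - 11297 = -5521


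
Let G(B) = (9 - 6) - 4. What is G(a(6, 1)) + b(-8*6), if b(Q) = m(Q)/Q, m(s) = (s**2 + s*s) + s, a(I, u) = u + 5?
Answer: -96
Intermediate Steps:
a(I, u) = 5 + u
m(s) = s + 2*s**2 (m(s) = (s**2 + s**2) + s = 2*s**2 + s = s + 2*s**2)
G(B) = -1 (G(B) = 3 - 4 = -1)
b(Q) = 1 + 2*Q (b(Q) = (Q*(1 + 2*Q))/Q = 1 + 2*Q)
G(a(6, 1)) + b(-8*6) = -1 + (1 + 2*(-8*6)) = -1 + (1 + 2*(-48)) = -1 + (1 - 96) = -1 - 95 = -96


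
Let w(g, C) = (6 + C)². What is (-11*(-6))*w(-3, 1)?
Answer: 3234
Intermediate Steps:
(-11*(-6))*w(-3, 1) = (-11*(-6))*(6 + 1)² = 66*7² = 66*49 = 3234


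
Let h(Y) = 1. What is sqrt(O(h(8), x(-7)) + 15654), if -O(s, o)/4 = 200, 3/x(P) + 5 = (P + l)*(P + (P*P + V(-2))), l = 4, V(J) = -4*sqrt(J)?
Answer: sqrt(14854) ≈ 121.88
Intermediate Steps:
x(P) = 3/(-5 + (4 + P)*(P + P**2 - 4*I*sqrt(2))) (x(P) = 3/(-5 + (P + 4)*(P + (P*P - 4*I*sqrt(2)))) = 3/(-5 + (4 + P)*(P + (P**2 - 4*I*sqrt(2)))) = 3/(-5 + (4 + P)*(P + P**2 - 4*I*sqrt(2))))
O(s, o) = -800 (O(s, o) = -4*200 = -800)
sqrt(O(h(8), x(-7)) + 15654) = sqrt(-800 + 15654) = sqrt(14854)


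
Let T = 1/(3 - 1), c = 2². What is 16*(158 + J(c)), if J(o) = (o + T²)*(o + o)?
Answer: 3072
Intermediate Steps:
c = 4
T = ½ (T = 1/2 = ½ ≈ 0.50000)
J(o) = 2*o*(¼ + o) (J(o) = (o + (½)²)*(o + o) = (o + ¼)*(2*o) = (¼ + o)*(2*o) = 2*o*(¼ + o))
16*(158 + J(c)) = 16*(158 + (½)*4*(1 + 4*4)) = 16*(158 + (½)*4*(1 + 16)) = 16*(158 + (½)*4*17) = 16*(158 + 34) = 16*192 = 3072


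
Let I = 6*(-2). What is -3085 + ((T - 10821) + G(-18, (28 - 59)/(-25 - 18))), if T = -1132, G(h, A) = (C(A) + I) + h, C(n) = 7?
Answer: -15061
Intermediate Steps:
I = -12
G(h, A) = -5 + h (G(h, A) = (7 - 12) + h = -5 + h)
-3085 + ((T - 10821) + G(-18, (28 - 59)/(-25 - 18))) = -3085 + ((-1132 - 10821) + (-5 - 18)) = -3085 + (-11953 - 23) = -3085 - 11976 = -15061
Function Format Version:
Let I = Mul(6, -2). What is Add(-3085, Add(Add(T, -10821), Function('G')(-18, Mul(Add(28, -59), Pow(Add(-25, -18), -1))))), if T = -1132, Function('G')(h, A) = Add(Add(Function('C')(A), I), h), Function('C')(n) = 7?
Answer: -15061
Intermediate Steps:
I = -12
Function('G')(h, A) = Add(-5, h) (Function('G')(h, A) = Add(Add(7, -12), h) = Add(-5, h))
Add(-3085, Add(Add(T, -10821), Function('G')(-18, Mul(Add(28, -59), Pow(Add(-25, -18), -1))))) = Add(-3085, Add(Add(-1132, -10821), Add(-5, -18))) = Add(-3085, Add(-11953, -23)) = Add(-3085, -11976) = -15061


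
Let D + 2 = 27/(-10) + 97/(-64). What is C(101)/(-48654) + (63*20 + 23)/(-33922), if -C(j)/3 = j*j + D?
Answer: 52003165051/88023519360 ≈ 0.59079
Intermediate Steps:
D = -1989/320 (D = -2 + (27/(-10) + 97/(-64)) = -2 + (27*(-1/10) + 97*(-1/64)) = -2 + (-27/10 - 97/64) = -2 - 1349/320 = -1989/320 ≈ -6.2156)
C(j) = 5967/320 - 3*j**2 (C(j) = -3*(j*j - 1989/320) = -3*(j**2 - 1989/320) = -3*(-1989/320 + j**2) = 5967/320 - 3*j**2)
C(101)/(-48654) + (63*20 + 23)/(-33922) = (5967/320 - 3*101**2)/(-48654) + (63*20 + 23)/(-33922) = (5967/320 - 3*10201)*(-1/48654) + (1260 + 23)*(-1/33922) = (5967/320 - 30603)*(-1/48654) + 1283*(-1/33922) = -9786993/320*(-1/48654) - 1283/33922 = 3262331/5189760 - 1283/33922 = 52003165051/88023519360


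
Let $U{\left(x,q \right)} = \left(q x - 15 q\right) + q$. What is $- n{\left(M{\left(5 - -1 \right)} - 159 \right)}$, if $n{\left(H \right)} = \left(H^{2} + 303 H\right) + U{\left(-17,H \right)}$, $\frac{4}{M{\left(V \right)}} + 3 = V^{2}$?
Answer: $\frac{19572119}{1089} \approx 17973.0$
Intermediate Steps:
$M{\left(V \right)} = \frac{4}{-3 + V^{2}}$
$U{\left(x,q \right)} = - 14 q + q x$ ($U{\left(x,q \right)} = \left(- 15 q + q x\right) + q = - 14 q + q x$)
$n{\left(H \right)} = H^{2} + 272 H$ ($n{\left(H \right)} = \left(H^{2} + 303 H\right) + H \left(-14 - 17\right) = \left(H^{2} + 303 H\right) + H \left(-31\right) = \left(H^{2} + 303 H\right) - 31 H = H^{2} + 272 H$)
$- n{\left(M{\left(5 - -1 \right)} - 159 \right)} = - \left(\frac{4}{-3 + \left(5 - -1\right)^{2}} - 159\right) \left(272 + \left(\frac{4}{-3 + \left(5 - -1\right)^{2}} - 159\right)\right) = - \left(\frac{4}{-3 + \left(5 + 1\right)^{2}} - 159\right) \left(272 - \left(159 - \frac{4}{-3 + \left(5 + 1\right)^{2}}\right)\right) = - \left(\frac{4}{-3 + 6^{2}} - 159\right) \left(272 - \left(159 - \frac{4}{-3 + 6^{2}}\right)\right) = - \left(\frac{4}{-3 + 36} - 159\right) \left(272 - \left(159 - \frac{4}{-3 + 36}\right)\right) = - \left(\frac{4}{33} - 159\right) \left(272 - \left(159 - \frac{4}{33}\right)\right) = - \left(4 \cdot \frac{1}{33} - 159\right) \left(272 + \left(4 \cdot \frac{1}{33} - 159\right)\right) = - \left(\frac{4}{33} - 159\right) \left(272 + \left(\frac{4}{33} - 159\right)\right) = - \frac{\left(-5243\right) \left(272 - \frac{5243}{33}\right)}{33} = - \frac{\left(-5243\right) 3733}{33 \cdot 33} = \left(-1\right) \left(- \frac{19572119}{1089}\right) = \frac{19572119}{1089}$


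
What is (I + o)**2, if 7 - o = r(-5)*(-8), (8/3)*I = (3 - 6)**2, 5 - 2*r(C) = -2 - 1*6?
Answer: 249001/64 ≈ 3890.6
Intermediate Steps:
r(C) = 13/2 (r(C) = 5/2 - (-2 - 1*6)/2 = 5/2 - (-2 - 6)/2 = 5/2 - 1/2*(-8) = 5/2 + 4 = 13/2)
I = 27/8 (I = 3*(3 - 6)**2/8 = (3/8)*(-3)**2 = (3/8)*9 = 27/8 ≈ 3.3750)
o = 59 (o = 7 - 13*(-8)/2 = 7 - 1*(-52) = 7 + 52 = 59)
(I + o)**2 = (27/8 + 59)**2 = (499/8)**2 = 249001/64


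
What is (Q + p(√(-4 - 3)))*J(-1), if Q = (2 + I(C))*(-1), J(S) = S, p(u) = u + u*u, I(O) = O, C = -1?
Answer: 8 - I*√7 ≈ 8.0 - 2.6458*I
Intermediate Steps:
p(u) = u + u²
Q = -1 (Q = (2 - 1)*(-1) = 1*(-1) = -1)
(Q + p(√(-4 - 3)))*J(-1) = (-1 + √(-4 - 3)*(1 + √(-4 - 3)))*(-1) = (-1 + √(-7)*(1 + √(-7)))*(-1) = (-1 + (I*√7)*(1 + I*√7))*(-1) = (-1 + I*√7*(1 + I*√7))*(-1) = 1 - I*√7*(1 + I*√7)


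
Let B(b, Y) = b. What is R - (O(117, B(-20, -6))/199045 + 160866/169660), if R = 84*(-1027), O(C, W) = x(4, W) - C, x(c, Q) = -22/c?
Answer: -20809286972923/241214105 ≈ -86269.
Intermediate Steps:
O(C, W) = -11/2 - C (O(C, W) = -22/4 - C = -22*¼ - C = -11/2 - C)
R = -86268
R - (O(117, B(-20, -6))/199045 + 160866/169660) = -86268 - ((-11/2 - 1*117)/199045 + 160866/169660) = -86268 - ((-11/2 - 117)*(1/199045) + 160866*(1/169660)) = -86268 - (-245/2*1/199045 + 80433/84830) = -86268 - (-7/11374 + 80433/84830) = -86268 - 1*228562783/241214105 = -86268 - 228562783/241214105 = -20809286972923/241214105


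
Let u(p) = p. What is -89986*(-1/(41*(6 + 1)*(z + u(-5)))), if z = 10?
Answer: 89986/1435 ≈ 62.708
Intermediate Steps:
-89986*(-1/(41*(6 + 1)*(z + u(-5)))) = -89986*(-1/(41*(6 + 1)*(10 - 5))) = -89986/((-205*7)) = -89986/((-41*35)) = -89986/(-1435) = -89986*(-1/1435) = 89986/1435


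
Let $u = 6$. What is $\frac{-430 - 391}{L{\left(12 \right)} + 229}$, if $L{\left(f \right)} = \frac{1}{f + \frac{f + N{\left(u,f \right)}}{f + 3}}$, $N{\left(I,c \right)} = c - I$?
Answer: $- \frac{54186}{15119} \approx -3.584$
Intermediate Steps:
$L{\left(f \right)} = \frac{1}{f + \frac{-6 + 2 f}{3 + f}}$ ($L{\left(f \right)} = \frac{1}{f + \frac{f + \left(f - 6\right)}{f + 3}} = \frac{1}{f + \frac{f + \left(f - 6\right)}{3 + f}} = \frac{1}{f + \frac{f + \left(-6 + f\right)}{3 + f}} = \frac{1}{f + \frac{-6 + 2 f}{3 + f}}$)
$\frac{-430 - 391}{L{\left(12 \right)} + 229} = \frac{-430 - 391}{\frac{3 + 12}{-6 + 12^{2} + 5 \cdot 12} + 229} = - \frac{821}{\frac{1}{-6 + 144 + 60} \cdot 15 + 229} = - \frac{821}{\frac{1}{198} \cdot 15 + 229} = - \frac{821}{\frac{5}{66} + 229} = - \frac{821}{\frac{15119}{66}} = \left(-821\right) \frac{66}{15119} = - \frac{54186}{15119}$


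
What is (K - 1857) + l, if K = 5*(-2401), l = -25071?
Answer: -38933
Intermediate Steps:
K = -12005
(K - 1857) + l = (-12005 - 1857) - 25071 = -13862 - 25071 = -38933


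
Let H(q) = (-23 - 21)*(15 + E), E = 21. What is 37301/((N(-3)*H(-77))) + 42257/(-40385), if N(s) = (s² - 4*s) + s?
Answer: -246475679/104677920 ≈ -2.3546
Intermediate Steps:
H(q) = -1584 (H(q) = (-23 - 21)*(15 + 21) = -44*36 = -1584)
N(s) = s² - 3*s
37301/((N(-3)*H(-77))) + 42257/(-40385) = 37301/((-3*(-3 - 3)*(-1584))) + 42257/(-40385) = 37301/((-3*(-6)*(-1584))) + 42257*(-1/40385) = 37301/((18*(-1584))) - 42257/40385 = 37301/(-28512) - 42257/40385 = 37301*(-1/28512) - 42257/40385 = -3391/2592 - 42257/40385 = -246475679/104677920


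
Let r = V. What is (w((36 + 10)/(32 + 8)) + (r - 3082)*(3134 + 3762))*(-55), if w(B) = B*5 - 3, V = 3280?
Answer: -300390365/4 ≈ -7.5098e+7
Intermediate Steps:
r = 3280
w(B) = -3 + 5*B (w(B) = 5*B - 3 = -3 + 5*B)
(w((36 + 10)/(32 + 8)) + (r - 3082)*(3134 + 3762))*(-55) = ((-3 + 5*((36 + 10)/(32 + 8))) + (3280 - 3082)*(3134 + 3762))*(-55) = ((-3 + 5*(46/40)) + 198*6896)*(-55) = ((-3 + 5*(46*(1/40))) + 1365408)*(-55) = ((-3 + 5*(23/20)) + 1365408)*(-55) = ((-3 + 23/4) + 1365408)*(-55) = (11/4 + 1365408)*(-55) = (5461643/4)*(-55) = -300390365/4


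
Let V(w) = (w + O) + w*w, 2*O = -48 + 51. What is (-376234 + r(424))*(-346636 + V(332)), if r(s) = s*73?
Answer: 81513656637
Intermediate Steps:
O = 3/2 (O = (-48 + 51)/2 = (½)*3 = 3/2 ≈ 1.5000)
r(s) = 73*s
V(w) = 3/2 + w + w² (V(w) = (w + 3/2) + w*w = (3/2 + w) + w² = 3/2 + w + w²)
(-376234 + r(424))*(-346636 + V(332)) = (-376234 + 73*424)*(-346636 + (3/2 + 332 + 332²)) = (-376234 + 30952)*(-346636 + (3/2 + 332 + 110224)) = -345282*(-346636 + 221115/2) = -345282*(-472157/2) = 81513656637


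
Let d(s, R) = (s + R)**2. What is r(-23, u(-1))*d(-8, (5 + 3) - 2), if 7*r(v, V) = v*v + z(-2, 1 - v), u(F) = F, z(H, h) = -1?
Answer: 2112/7 ≈ 301.71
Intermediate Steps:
d(s, R) = (R + s)**2
r(v, V) = -1/7 + v**2/7 (r(v, V) = (v*v - 1)/7 = (v**2 - 1)/7 = (-1 + v**2)/7 = -1/7 + v**2/7)
r(-23, u(-1))*d(-8, (5 + 3) - 2) = (-1/7 + (1/7)*(-23)**2)*(((5 + 3) - 2) - 8)**2 = (-1/7 + (1/7)*529)*((8 - 2) - 8)**2 = (-1/7 + 529/7)*(6 - 8)**2 = (528/7)*(-2)**2 = (528/7)*4 = 2112/7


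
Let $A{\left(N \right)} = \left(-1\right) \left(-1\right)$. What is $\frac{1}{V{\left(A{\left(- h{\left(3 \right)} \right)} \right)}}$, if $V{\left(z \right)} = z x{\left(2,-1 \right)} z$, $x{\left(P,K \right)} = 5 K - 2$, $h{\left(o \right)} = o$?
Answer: $- \frac{1}{7} \approx -0.14286$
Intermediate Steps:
$x{\left(P,K \right)} = -2 + 5 K$
$A{\left(N \right)} = 1$
$V{\left(z \right)} = - 7 z^{2}$ ($V{\left(z \right)} = z \left(-2 + 5 \left(-1\right)\right) z = z \left(-2 - 5\right) z = z \left(-7\right) z = - 7 z z = - 7 z^{2}$)
$\frac{1}{V{\left(A{\left(- h{\left(3 \right)} \right)} \right)}} = \frac{1}{\left(-7\right) 1^{2}} = \frac{1}{\left(-7\right) 1} = \frac{1}{-7} = - \frac{1}{7}$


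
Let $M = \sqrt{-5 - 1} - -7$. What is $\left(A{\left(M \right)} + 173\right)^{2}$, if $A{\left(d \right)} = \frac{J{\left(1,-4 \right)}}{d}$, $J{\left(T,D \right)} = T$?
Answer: $\frac{6 \left(- 214895 i + 69892 \sqrt{6}\right)}{- 43 i + 14 \sqrt{6}} \approx 29973.0 - 15.421 i$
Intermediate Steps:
$M = 7 + i \sqrt{6}$ ($M = \sqrt{-6} + 7 = i \sqrt{6} + 7 = 7 + i \sqrt{6} \approx 7.0 + 2.4495 i$)
$A{\left(d \right)} = \frac{1}{d}$ ($A{\left(d \right)} = 1 \frac{1}{d} = \frac{1}{d}$)
$\left(A{\left(M \right)} + 173\right)^{2} = \left(\frac{1}{7 + i \sqrt{6}} + 173\right)^{2} = \left(173 + \frac{1}{7 + i \sqrt{6}}\right)^{2}$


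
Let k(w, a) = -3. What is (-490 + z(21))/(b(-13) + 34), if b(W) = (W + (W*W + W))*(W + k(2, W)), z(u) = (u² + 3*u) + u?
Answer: -5/322 ≈ -0.015528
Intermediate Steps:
z(u) = u² + 4*u
b(W) = (-3 + W)*(W² + 2*W) (b(W) = (W + (W*W + W))*(W - 3) = (W + (W² + W))*(-3 + W) = (W + (W + W²))*(-3 + W) = (W² + 2*W)*(-3 + W) = (-3 + W)*(W² + 2*W))
(-490 + z(21))/(b(-13) + 34) = (-490 + 21*(4 + 21))/(-13*(-6 + (-13)² - 1*(-13)) + 34) = (-490 + 21*25)/(-13*(-6 + 169 + 13) + 34) = (-490 + 525)/(-13*176 + 34) = 35/(-2288 + 34) = 35/(-2254) = 35*(-1/2254) = -5/322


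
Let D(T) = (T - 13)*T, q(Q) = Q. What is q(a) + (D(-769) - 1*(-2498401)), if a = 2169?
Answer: 3101928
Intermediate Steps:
D(T) = T*(-13 + T) (D(T) = (-13 + T)*T = T*(-13 + T))
q(a) + (D(-769) - 1*(-2498401)) = 2169 + (-769*(-13 - 769) - 1*(-2498401)) = 2169 + (-769*(-782) + 2498401) = 2169 + (601358 + 2498401) = 2169 + 3099759 = 3101928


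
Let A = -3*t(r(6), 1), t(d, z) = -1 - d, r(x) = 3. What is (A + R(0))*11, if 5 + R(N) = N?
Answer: 77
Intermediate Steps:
A = 12 (A = -3*(-1 - 1*3) = -3*(-1 - 3) = -3*(-4) = 12)
R(N) = -5 + N
(A + R(0))*11 = (12 + (-5 + 0))*11 = (12 - 5)*11 = 7*11 = 77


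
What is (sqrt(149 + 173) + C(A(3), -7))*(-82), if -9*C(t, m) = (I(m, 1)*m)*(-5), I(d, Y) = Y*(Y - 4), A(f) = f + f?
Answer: -2870/3 - 82*sqrt(322) ≈ -2428.1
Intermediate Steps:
A(f) = 2*f
I(d, Y) = Y*(-4 + Y)
C(t, m) = -5*m/3 (C(t, m) = -(1*(-4 + 1))*m*(-5)/9 = -(1*(-3))*m*(-5)/9 = -(-3*m)*(-5)/9 = -5*m/3)
(sqrt(149 + 173) + C(A(3), -7))*(-82) = (sqrt(149 + 173) - 5/3*(-7))*(-82) = (sqrt(322) + 35/3)*(-82) = (35/3 + sqrt(322))*(-82) = -2870/3 - 82*sqrt(322)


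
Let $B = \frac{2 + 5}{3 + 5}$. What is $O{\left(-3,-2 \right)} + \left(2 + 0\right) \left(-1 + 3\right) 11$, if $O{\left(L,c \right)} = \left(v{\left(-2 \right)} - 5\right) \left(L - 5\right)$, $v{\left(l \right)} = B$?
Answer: $77$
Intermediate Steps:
$B = \frac{7}{8} \approx 0.875$
$v{\left(l \right)} = \frac{7}{8}$
$O{\left(L,c \right)} = \frac{165}{8} - \frac{33 L}{8}$ ($O{\left(L,c \right)} = \left(\frac{7}{8} - 5\right) \left(L - 5\right) = - \frac{33 \left(-5 + L\right)}{8} = \frac{165}{8} - \frac{33 L}{8}$)
$O{\left(-3,-2 \right)} + \left(2 + 0\right) \left(-1 + 3\right) 11 = \left(\frac{165}{8} - - \frac{99}{8}\right) + \left(2 + 0\right) \left(-1 + 3\right) 11 = \left(\frac{165}{8} + \frac{99}{8}\right) + 2 \cdot 2 \cdot 11 = 33 + 4 \cdot 11 = 33 + 44 = 77$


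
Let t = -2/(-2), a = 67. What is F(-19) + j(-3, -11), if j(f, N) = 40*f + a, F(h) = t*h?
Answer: -72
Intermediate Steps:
t = 1 (t = -2*(-1/2) = 1)
F(h) = h (F(h) = 1*h = h)
j(f, N) = 67 + 40*f (j(f, N) = 40*f + 67 = 67 + 40*f)
F(-19) + j(-3, -11) = -19 + (67 + 40*(-3)) = -19 + (67 - 120) = -19 - 53 = -72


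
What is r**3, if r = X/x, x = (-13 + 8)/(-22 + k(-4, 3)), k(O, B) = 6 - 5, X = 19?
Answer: 63521199/125 ≈ 5.0817e+5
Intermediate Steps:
k(O, B) = 1
x = 5/21 (x = (-13 + 8)/(-22 + 1) = -5/(-21) = -5*(-1/21) = 5/21 ≈ 0.23810)
r = 399/5 (r = 19/(5/21) = 19*(21/5) = 399/5 ≈ 79.800)
r**3 = (399/5)**3 = 63521199/125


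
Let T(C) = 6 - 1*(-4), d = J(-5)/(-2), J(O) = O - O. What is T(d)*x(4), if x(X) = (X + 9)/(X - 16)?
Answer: -65/6 ≈ -10.833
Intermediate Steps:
J(O) = 0
x(X) = (9 + X)/(-16 + X)
d = 0 (d = 0/(-2) = 0*(-½) = 0)
T(C) = 10 (T(C) = 6 + 4 = 10)
T(d)*x(4) = 10*((9 + 4)/(-16 + 4)) = 10*(13/(-12)) = 10*(-1/12*13) = 10*(-13/12) = -65/6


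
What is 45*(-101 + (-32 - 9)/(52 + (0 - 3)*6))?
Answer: -156375/34 ≈ -4599.3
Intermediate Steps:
45*(-101 + (-32 - 9)/(52 + (0 - 3)*6)) = 45*(-101 - 41/(52 - 3*6)) = 45*(-101 - 41/(52 - 18)) = 45*(-101 - 41/34) = 45*(-3475/34) = -156375/34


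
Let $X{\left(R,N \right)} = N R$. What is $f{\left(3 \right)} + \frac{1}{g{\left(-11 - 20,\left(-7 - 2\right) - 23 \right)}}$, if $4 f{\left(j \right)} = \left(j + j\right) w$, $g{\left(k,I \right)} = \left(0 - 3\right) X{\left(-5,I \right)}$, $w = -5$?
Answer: $- \frac{3601}{480} \approx -7.5021$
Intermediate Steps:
$g{\left(k,I \right)} = 15 I$ ($g{\left(k,I \right)} = \left(0 - 3\right) I \left(-5\right) = - 3 \left(- 5 I\right) = 15 I$)
$f{\left(j \right)} = - \frac{5 j}{2}$ ($f{\left(j \right)} = \frac{\left(j + j\right) \left(-5\right)}{4} = \frac{2 j \left(-5\right)}{4} = \frac{\left(-10\right) j}{4} = - \frac{5 j}{2}$)
$f{\left(3 \right)} + \frac{1}{g{\left(-11 - 20,\left(-7 - 2\right) - 23 \right)}} = \left(- \frac{5}{2}\right) 3 + \frac{1}{15 \left(\left(-7 - 2\right) - 23\right)} = - \frac{15}{2} + \frac{1}{15 \left(-9 - 23\right)} = - \frac{15}{2} + \frac{1}{15 \left(-32\right)} = - \frac{15}{2} + \frac{1}{-480} = - \frac{15}{2} - \frac{1}{480} = - \frac{3601}{480}$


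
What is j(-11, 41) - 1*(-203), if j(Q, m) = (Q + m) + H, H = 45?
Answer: 278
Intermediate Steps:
j(Q, m) = 45 + Q + m (j(Q, m) = (Q + m) + 45 = 45 + Q + m)
j(-11, 41) - 1*(-203) = (45 - 11 + 41) - 1*(-203) = 75 + 203 = 278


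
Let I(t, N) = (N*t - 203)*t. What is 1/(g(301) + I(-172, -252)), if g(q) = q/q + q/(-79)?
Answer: -79/586200130 ≈ -1.3477e-7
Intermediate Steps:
I(t, N) = t*(-203 + N*t) (I(t, N) = (-203 + N*t)*t = t*(-203 + N*t))
g(q) = 1 - q/79 (g(q) = 1 + q*(-1/79) = 1 - q/79)
1/(g(301) + I(-172, -252)) = 1/((1 - 1/79*301) - 172*(-203 - 252*(-172))) = 1/((1 - 301/79) - 172*(-203 + 43344)) = 1/(-222/79 - 172*43141) = 1/(-222/79 - 7420252) = 1/(-586200130/79) = -79/586200130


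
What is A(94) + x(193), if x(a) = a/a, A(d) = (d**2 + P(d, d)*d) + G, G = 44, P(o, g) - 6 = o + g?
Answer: 27117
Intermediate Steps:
P(o, g) = 6 + g + o (P(o, g) = 6 + (o + g) = 6 + (g + o) = 6 + g + o)
A(d) = 44 + d**2 + d*(6 + 2*d) (A(d) = (d**2 + (6 + d + d)*d) + 44 = (d**2 + (6 + 2*d)*d) + 44 = (d**2 + d*(6 + 2*d)) + 44 = 44 + d**2 + d*(6 + 2*d))
x(a) = 1
A(94) + x(193) = (44 + 3*94**2 + 6*94) + 1 = (44 + 3*8836 + 564) + 1 = (44 + 26508 + 564) + 1 = 27116 + 1 = 27117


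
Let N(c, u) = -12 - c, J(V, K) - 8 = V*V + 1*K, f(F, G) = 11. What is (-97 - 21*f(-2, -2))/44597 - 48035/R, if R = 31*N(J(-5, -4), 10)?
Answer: 2141800007/56682787 ≈ 37.786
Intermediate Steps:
J(V, K) = 8 + K + V² (J(V, K) = 8 + (V*V + 1*K) = 8 + (V² + K) = 8 + (K + V²) = 8 + K + V²)
R = -1271 (R = 31*(-12 - (8 - 4 + (-5)²)) = 31*(-12 - (8 - 4 + 25)) = 31*(-12 - 1*29) = 31*(-12 - 29) = 31*(-41) = -1271)
(-97 - 21*f(-2, -2))/44597 - 48035/R = (-97 - 21*11)/44597 - 48035/(-1271) = (-97 - 231)*(1/44597) - 48035*(-1/1271) = -328*1/44597 + 48035/1271 = -328/44597 + 48035/1271 = 2141800007/56682787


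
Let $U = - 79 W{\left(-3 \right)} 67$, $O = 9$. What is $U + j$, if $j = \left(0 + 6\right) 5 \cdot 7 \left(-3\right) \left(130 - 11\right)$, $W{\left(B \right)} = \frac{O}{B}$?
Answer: $-59091$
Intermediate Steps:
$W{\left(B \right)} = \frac{9}{B}$
$U = 15879$ ($U = - 79 \frac{9}{-3} \cdot 67 = - 79 \cdot 9 \left(- \frac{1}{3}\right) 67 = \left(-79\right) \left(-3\right) 67 = 237 \cdot 67 = 15879$)
$j = -74970$ ($j = 6 \cdot 5 \cdot 7 \left(-3\right) 119 = 30 \cdot 7 \left(-3\right) 119 = 210 \left(-3\right) 119 = \left(-630\right) 119 = -74970$)
$U + j = 15879 - 74970 = -59091$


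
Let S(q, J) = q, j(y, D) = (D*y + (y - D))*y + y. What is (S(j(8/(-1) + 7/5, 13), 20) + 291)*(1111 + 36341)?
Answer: 917611452/25 ≈ 3.6704e+7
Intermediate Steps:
j(y, D) = y + y*(y - D + D*y) (j(y, D) = (y - D + D*y)*y + y = y*(y - D + D*y) + y = y + y*(y - D + D*y))
(S(j(8/(-1) + 7/5, 13), 20) + 291)*(1111 + 36341) = ((8/(-1) + 7/5)*(1 + (8/(-1) + 7/5) - 1*13 + 13*(8/(-1) + 7/5)) + 291)*(1111 + 36341) = ((8*(-1) + 7*(⅕))*(1 + (8*(-1) + 7*(⅕)) - 13 + 13*(8*(-1) + 7*(⅕))) + 291)*37452 = ((-8 + 7/5)*(1 + (-8 + 7/5) - 13 + 13*(-8 + 7/5)) + 291)*37452 = (-33*(1 - 33/5 - 13 + 13*(-33/5))/5 + 291)*37452 = (-33*(1 - 33/5 - 13 - 429/5)/5 + 291)*37452 = (-33/5*(-522/5) + 291)*37452 = (17226/25 + 291)*37452 = (24501/25)*37452 = 917611452/25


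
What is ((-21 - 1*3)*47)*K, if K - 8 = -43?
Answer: 39480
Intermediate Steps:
K = -35 (K = 8 - 43 = -35)
((-21 - 1*3)*47)*K = ((-21 - 1*3)*47)*(-35) = ((-21 - 3)*47)*(-35) = -24*47*(-35) = -1128*(-35) = 39480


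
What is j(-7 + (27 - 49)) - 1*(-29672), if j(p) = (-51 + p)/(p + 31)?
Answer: 29632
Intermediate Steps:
j(p) = (-51 + p)/(31 + p)
j(-7 + (27 - 49)) - 1*(-29672) = (-51 + (-7 + (27 - 49)))/(31 + (-7 + (27 - 49))) - 1*(-29672) = (-51 + (-7 - 22))/(31 + (-7 - 22)) + 29672 = (-51 - 29)/(31 - 29) + 29672 = -80/2 + 29672 = (½)*(-80) + 29672 = -40 + 29672 = 29632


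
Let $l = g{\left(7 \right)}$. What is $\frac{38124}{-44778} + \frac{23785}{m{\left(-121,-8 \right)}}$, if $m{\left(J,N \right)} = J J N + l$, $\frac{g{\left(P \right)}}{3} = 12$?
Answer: $- \frac{921510023}{873857596} \approx -1.0545$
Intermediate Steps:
$g{\left(P \right)} = 36$ ($g{\left(P \right)} = 3 \cdot 12 = 36$)
$l = 36$
$m{\left(J,N \right)} = 36 + N J^{2}$ ($m{\left(J,N \right)} = J J N + 36 = J^{2} N + 36 = N J^{2} + 36 = 36 + N J^{2}$)
$\frac{38124}{-44778} + \frac{23785}{m{\left(-121,-8 \right)}} = \frac{38124}{-44778} + \frac{23785}{36 - 8 \left(-121\right)^{2}} = 38124 \left(- \frac{1}{44778}\right) + \frac{23785}{36 - 117128} = - \frac{6354}{7463} + \frac{23785}{36 - 117128} = - \frac{6354}{7463} + \frac{23785}{-117092} = - \frac{6354}{7463} + 23785 \left(- \frac{1}{117092}\right) = - \frac{6354}{7463} - \frac{23785}{117092} = - \frac{921510023}{873857596}$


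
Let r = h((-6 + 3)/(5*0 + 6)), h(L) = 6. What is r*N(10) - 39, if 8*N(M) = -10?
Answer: -93/2 ≈ -46.500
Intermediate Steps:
r = 6
N(M) = -5/4 (N(M) = (1/8)*(-10) = -5/4)
r*N(10) - 39 = 6*(-5/4) - 39 = -15/2 - 39 = -93/2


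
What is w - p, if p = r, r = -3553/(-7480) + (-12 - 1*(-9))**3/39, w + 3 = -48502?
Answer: -25222487/520 ≈ -48505.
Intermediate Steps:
w = -48505 (w = -3 - 48502 = -48505)
r = -113/520 (r = -3553*(-1/7480) + (-12 + 9)**3*(1/39) = 19/40 + (-3)**3*(1/39) = 19/40 - 27*1/39 = 19/40 - 9/13 = -113/520 ≈ -0.21731)
p = -113/520 ≈ -0.21731
w - p = -48505 - 1*(-113/520) = -48505 + 113/520 = -25222487/520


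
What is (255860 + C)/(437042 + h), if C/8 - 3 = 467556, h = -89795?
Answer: 3996332/347247 ≈ 11.509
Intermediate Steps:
C = 3740472 (C = 24 + 8*467556 = 24 + 3740448 = 3740472)
(255860 + C)/(437042 + h) = (255860 + 3740472)/(437042 - 89795) = 3996332/347247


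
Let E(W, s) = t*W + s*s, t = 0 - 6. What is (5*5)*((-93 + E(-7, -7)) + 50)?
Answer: 1200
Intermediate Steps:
t = -6
E(W, s) = s² - 6*W (E(W, s) = -6*W + s*s = -6*W + s² = s² - 6*W)
(5*5)*((-93 + E(-7, -7)) + 50) = (5*5)*((-93 + ((-7)² - 6*(-7))) + 50) = 25*((-93 + (49 + 42)) + 50) = 25*((-93 + 91) + 50) = 25*(-2 + 50) = 25*48 = 1200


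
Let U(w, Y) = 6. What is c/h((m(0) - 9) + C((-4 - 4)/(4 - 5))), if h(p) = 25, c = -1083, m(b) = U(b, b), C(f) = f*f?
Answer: -1083/25 ≈ -43.320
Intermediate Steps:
C(f) = f²
m(b) = 6
c/h((m(0) - 9) + C((-4 - 4)/(4 - 5))) = -1083/25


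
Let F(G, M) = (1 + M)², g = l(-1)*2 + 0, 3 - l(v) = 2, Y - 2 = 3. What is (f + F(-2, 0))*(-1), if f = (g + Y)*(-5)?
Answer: 34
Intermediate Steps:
Y = 5 (Y = 2 + 3 = 5)
l(v) = 1 (l(v) = 3 - 1*2 = 3 - 2 = 1)
g = 2 (g = 1*2 + 0 = 2 + 0 = 2)
f = -35 (f = (2 + 5)*(-5) = 7*(-5) = -35)
(f + F(-2, 0))*(-1) = (-35 + (1 + 0)²)*(-1) = (-35 + 1²)*(-1) = (-35 + 1)*(-1) = -34*(-1) = 34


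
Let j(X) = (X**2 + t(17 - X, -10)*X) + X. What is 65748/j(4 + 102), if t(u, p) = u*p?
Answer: 32874/52841 ≈ 0.62213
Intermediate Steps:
t(u, p) = p*u
j(X) = X + X**2 + X*(-170 + 10*X) (j(X) = (X**2 + (-10*(17 - X))*X) + X = (X**2 + (-170 + 10*X)*X) + X = (X**2 + X*(-170 + 10*X)) + X = X + X**2 + X*(-170 + 10*X))
65748/j(4 + 102) = 65748/(((4 + 102)*(-169 + 11*(4 + 102)))) = 65748/((106*(-169 + 11*106))) = 65748/((106*(-169 + 1166))) = 65748/((106*997)) = 65748/105682 = 65748*(1/105682) = 32874/52841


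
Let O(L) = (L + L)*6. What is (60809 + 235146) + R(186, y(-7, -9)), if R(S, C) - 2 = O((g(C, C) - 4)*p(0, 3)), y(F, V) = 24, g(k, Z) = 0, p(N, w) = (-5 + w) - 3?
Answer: 296197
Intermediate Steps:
p(N, w) = -8 + w
O(L) = 12*L (O(L) = (2*L)*6 = 12*L)
R(S, C) = 242 (R(S, C) = 2 + 12*((0 - 4)*(-8 + 3)) = 2 + 12*(-4*(-5)) = 2 + 12*20 = 2 + 240 = 242)
(60809 + 235146) + R(186, y(-7, -9)) = (60809 + 235146) + 242 = 295955 + 242 = 296197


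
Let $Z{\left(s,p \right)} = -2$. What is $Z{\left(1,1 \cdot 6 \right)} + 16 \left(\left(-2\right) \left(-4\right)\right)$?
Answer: $126$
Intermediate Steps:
$Z{\left(1,1 \cdot 6 \right)} + 16 \left(\left(-2\right) \left(-4\right)\right) = -2 + 16 \left(\left(-2\right) \left(-4\right)\right) = -2 + 16 \cdot 8 = -2 + 128 = 126$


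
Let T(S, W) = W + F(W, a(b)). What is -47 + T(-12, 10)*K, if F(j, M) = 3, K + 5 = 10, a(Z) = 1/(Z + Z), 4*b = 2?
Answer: 18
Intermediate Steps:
b = ½ (b = (¼)*2 = ½ ≈ 0.50000)
a(Z) = 1/(2*Z)
K = 5 (K = -5 + 10 = 5)
T(S, W) = 3 + W (T(S, W) = W + 3 = 3 + W)
-47 + T(-12, 10)*K = -47 + (3 + 10)*5 = -47 + 13*5 = -47 + 65 = 18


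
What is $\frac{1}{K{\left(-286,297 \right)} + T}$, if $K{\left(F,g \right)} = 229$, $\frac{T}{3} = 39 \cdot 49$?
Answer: $\frac{1}{5962} \approx 0.00016773$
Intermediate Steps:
$T = 5733$ ($T = 3 \cdot 39 \cdot 49 = 3 \cdot 1911 = 5733$)
$\frac{1}{K{\left(-286,297 \right)} + T} = \frac{1}{229 + 5733} = \frac{1}{5962}$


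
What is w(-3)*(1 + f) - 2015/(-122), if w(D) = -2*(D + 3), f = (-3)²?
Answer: 2015/122 ≈ 16.516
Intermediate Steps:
f = 9
w(D) = -6 - 2*D (w(D) = -2*(3 + D) = -6 - 2*D)
w(-3)*(1 + f) - 2015/(-122) = (-6 - 2*(-3))*(1 + 9) - 2015/(-122) = (-6 + 6)*10 - 2015*(-1)/122 = 0*10 - 31*(-65/122) = 0 + 2015/122 = 2015/122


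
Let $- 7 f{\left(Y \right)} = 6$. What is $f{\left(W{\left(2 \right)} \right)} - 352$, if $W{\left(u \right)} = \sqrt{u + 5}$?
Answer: $- \frac{2470}{7} \approx -352.86$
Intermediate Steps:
$W{\left(u \right)} = \sqrt{5 + u}$
$f{\left(Y \right)} = - \frac{6}{7}$ ($f{\left(Y \right)} = \left(- \frac{1}{7}\right) 6 = - \frac{6}{7}$)
$f{\left(W{\left(2 \right)} \right)} - 352 = - \frac{6}{7} - 352 = - \frac{2470}{7}$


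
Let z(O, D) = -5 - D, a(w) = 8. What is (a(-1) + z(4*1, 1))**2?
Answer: 4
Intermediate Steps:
(a(-1) + z(4*1, 1))**2 = (8 + (-5 - 1*1))**2 = (8 + (-5 - 1))**2 = (8 - 6)**2 = 2**2 = 4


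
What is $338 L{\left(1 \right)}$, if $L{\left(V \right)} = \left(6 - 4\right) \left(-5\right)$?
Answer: $-3380$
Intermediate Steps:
$L{\left(V \right)} = -10$ ($L{\left(V \right)} = 2 \left(-5\right) = -10$)
$338 L{\left(1 \right)} = 338 \left(-10\right) = -3380$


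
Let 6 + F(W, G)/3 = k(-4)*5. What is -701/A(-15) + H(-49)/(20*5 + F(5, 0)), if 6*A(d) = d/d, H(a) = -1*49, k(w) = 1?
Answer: -408031/97 ≈ -4206.5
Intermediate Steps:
H(a) = -49
A(d) = ⅙ (A(d) = (d/d)/6 = (⅙)*1 = ⅙)
F(W, G) = -3 (F(W, G) = -18 + 3*(1*5) = -18 + 3*5 = -18 + 15 = -3)
-701/A(-15) + H(-49)/(20*5 + F(5, 0)) = -701/⅙ - 49/(20*5 - 3) = -701*6 - 49/(100 - 3) = -4206 - 49/97 = -408031/97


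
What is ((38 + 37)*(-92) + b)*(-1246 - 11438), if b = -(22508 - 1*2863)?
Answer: 336696780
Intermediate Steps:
b = -19645 (b = -(22508 - 2863) = -1*19645 = -19645)
((38 + 37)*(-92) + b)*(-1246 - 11438) = ((38 + 37)*(-92) - 19645)*(-1246 - 11438) = (75*(-92) - 19645)*(-12684) = (-6900 - 19645)*(-12684) = -26545*(-12684) = 336696780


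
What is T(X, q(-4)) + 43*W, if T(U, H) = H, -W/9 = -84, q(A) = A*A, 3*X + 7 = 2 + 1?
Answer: 32524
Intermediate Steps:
X = -4/3 (X = -7/3 + (2 + 1)/3 = -7/3 + (⅓)*3 = -7/3 + 1 = -4/3 ≈ -1.3333)
q(A) = A²
W = 756 (W = -9*(-84) = 756)
T(X, q(-4)) + 43*W = (-4)² + 43*756 = 16 + 32508 = 32524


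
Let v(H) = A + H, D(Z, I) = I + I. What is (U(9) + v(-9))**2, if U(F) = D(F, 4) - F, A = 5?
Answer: 25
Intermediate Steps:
D(Z, I) = 2*I
v(H) = 5 + H
U(F) = 8 - F (U(F) = 2*4 - F = 8 - F)
(U(9) + v(-9))**2 = ((8 - 1*9) + (5 - 9))**2 = ((8 - 9) - 4)**2 = (-1 - 4)**2 = (-5)**2 = 25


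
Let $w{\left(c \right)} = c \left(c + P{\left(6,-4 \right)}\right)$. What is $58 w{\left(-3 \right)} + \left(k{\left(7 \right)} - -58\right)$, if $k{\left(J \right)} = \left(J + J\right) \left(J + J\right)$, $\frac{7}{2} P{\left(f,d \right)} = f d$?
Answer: $\frac{13784}{7} \approx 1969.1$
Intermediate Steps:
$P{\left(f,d \right)} = \frac{2 d f}{7}$ ($P{\left(f,d \right)} = \frac{2 f d}{7} = \frac{2 d f}{7}$)
$w{\left(c \right)} = c \left(- \frac{48}{7} + c\right)$ ($w{\left(c \right)} = c \left(c + \frac{2}{7} \left(-4\right) 6\right) = c \left(c - \frac{48}{7}\right) = c \left(- \frac{48}{7} + c\right)$)
$k{\left(J \right)} = 4 J^{2}$ ($k{\left(J \right)} = 2 J 2 J = 4 J^{2}$)
$58 w{\left(-3 \right)} + \left(k{\left(7 \right)} - -58\right) = 58 \cdot \frac{1}{7} \left(-3\right) \left(-48 + 7 \left(-3\right)\right) - \left(-58 - 4 \cdot 7^{2}\right) = 58 \cdot \frac{1}{7} \left(-3\right) \left(-48 - 21\right) + \left(4 \cdot 49 + 58\right) = 58 \cdot \frac{1}{7} \left(-3\right) \left(-69\right) + \left(196 + 58\right) = 58 \cdot \frac{207}{7} + 254 = \frac{12006}{7} + 254 = \frac{13784}{7}$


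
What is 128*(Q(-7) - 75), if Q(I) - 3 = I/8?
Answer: -9328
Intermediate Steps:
Q(I) = 3 + I/8
128*(Q(-7) - 75) = 128*((3 + (1/8)*(-7)) - 75) = 128*((3 - 7/8) - 75) = 128*(17/8 - 75) = 128*(-583/8) = -9328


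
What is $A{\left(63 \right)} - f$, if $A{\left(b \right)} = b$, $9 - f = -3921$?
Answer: $-3867$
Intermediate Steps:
$f = 3930$ ($f = 9 - -3921 = 9 + 3921 = 3930$)
$A{\left(63 \right)} - f = 63 - 3930 = -3867$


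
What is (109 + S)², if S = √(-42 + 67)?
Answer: 12996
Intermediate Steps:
S = 5 (S = √25 = 5)
(109 + S)² = (109 + 5)² = 114² = 12996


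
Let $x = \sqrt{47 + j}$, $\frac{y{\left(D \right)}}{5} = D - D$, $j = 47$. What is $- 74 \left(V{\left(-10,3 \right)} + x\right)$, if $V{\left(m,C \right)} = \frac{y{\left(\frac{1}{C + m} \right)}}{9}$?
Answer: $- 74 \sqrt{94} \approx -717.46$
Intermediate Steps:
$y{\left(D \right)} = 0$ ($y{\left(D \right)} = 5 \left(D - D\right) = 5 \cdot 0 = 0$)
$V{\left(m,C \right)} = 0$ ($V{\left(m,C \right)} = \frac{0}{9} = 0 \cdot \frac{1}{9} = 0$)
$x = \sqrt{94}$ ($x = \sqrt{47 + 47} = \sqrt{94} \approx 9.6954$)
$- 74 \left(V{\left(-10,3 \right)} + x\right) = - 74 \left(0 + \sqrt{94}\right) = - 74 \sqrt{94}$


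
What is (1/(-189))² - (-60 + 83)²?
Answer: -18896408/35721 ≈ -529.00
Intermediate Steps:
(1/(-189))² - (-60 + 83)² = (-1/189)² - 1*23² = 1/35721 - 1*529 = 1/35721 - 529 = -18896408/35721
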